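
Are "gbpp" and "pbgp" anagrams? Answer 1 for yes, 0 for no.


Strings: "gbpp", "pbgp"
Sorted first:  bgpp
Sorted second: bgpp
Sorted forms match => anagrams

1


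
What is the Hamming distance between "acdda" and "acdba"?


Comparing "acdda" and "acdba" position by position:
  Position 0: 'a' vs 'a' => same
  Position 1: 'c' vs 'c' => same
  Position 2: 'd' vs 'd' => same
  Position 3: 'd' vs 'b' => differ
  Position 4: 'a' vs 'a' => same
Total differences (Hamming distance): 1

1


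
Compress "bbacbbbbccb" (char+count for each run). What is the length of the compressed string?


Input: bbacbbbbccb
Runs:
  'b' x 2 => "b2"
  'a' x 1 => "a1"
  'c' x 1 => "c1"
  'b' x 4 => "b4"
  'c' x 2 => "c2"
  'b' x 1 => "b1"
Compressed: "b2a1c1b4c2b1"
Compressed length: 12

12


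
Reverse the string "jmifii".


Input: jmifii
Reading characters right to left:
  Position 5: 'i'
  Position 4: 'i'
  Position 3: 'f'
  Position 2: 'i'
  Position 1: 'm'
  Position 0: 'j'
Reversed: iifimj

iifimj


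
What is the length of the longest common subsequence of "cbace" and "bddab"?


LCS of "cbace" and "bddab"
DP table:
           b    d    d    a    b
      0    0    0    0    0    0
  c   0    0    0    0    0    0
  b   0    1    1    1    1    1
  a   0    1    1    1    2    2
  c   0    1    1    1    2    2
  e   0    1    1    1    2    2
LCS length = dp[5][5] = 2

2


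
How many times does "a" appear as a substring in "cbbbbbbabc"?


Searching for "a" in "cbbbbbbabc"
Scanning each position:
  Position 0: "c" => no
  Position 1: "b" => no
  Position 2: "b" => no
  Position 3: "b" => no
  Position 4: "b" => no
  Position 5: "b" => no
  Position 6: "b" => no
  Position 7: "a" => MATCH
  Position 8: "b" => no
  Position 9: "c" => no
Total occurrences: 1

1


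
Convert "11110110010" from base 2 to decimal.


Input: "11110110010" in base 2
Positional expansion:
  Digit '1' (value 1) x 2^10 = 1024
  Digit '1' (value 1) x 2^9 = 512
  Digit '1' (value 1) x 2^8 = 256
  Digit '1' (value 1) x 2^7 = 128
  Digit '0' (value 0) x 2^6 = 0
  Digit '1' (value 1) x 2^5 = 32
  Digit '1' (value 1) x 2^4 = 16
  Digit '0' (value 0) x 2^3 = 0
  Digit '0' (value 0) x 2^2 = 0
  Digit '1' (value 1) x 2^1 = 2
  Digit '0' (value 0) x 2^0 = 0
Sum = 1970

1970


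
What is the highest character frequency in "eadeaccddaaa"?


Input: eadeaccddaaa
Character counts:
  'a': 5
  'c': 2
  'd': 3
  'e': 2
Maximum frequency: 5

5


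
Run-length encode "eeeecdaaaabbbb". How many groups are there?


Input: eeeecdaaaabbbb
Scanning for consecutive runs:
  Group 1: 'e' x 4 (positions 0-3)
  Group 2: 'c' x 1 (positions 4-4)
  Group 3: 'd' x 1 (positions 5-5)
  Group 4: 'a' x 4 (positions 6-9)
  Group 5: 'b' x 4 (positions 10-13)
Total groups: 5

5


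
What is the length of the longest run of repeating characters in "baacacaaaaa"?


Input: "baacacaaaaa"
Scanning for longest run:
  Position 1 ('a'): new char, reset run to 1
  Position 2 ('a'): continues run of 'a', length=2
  Position 3 ('c'): new char, reset run to 1
  Position 4 ('a'): new char, reset run to 1
  Position 5 ('c'): new char, reset run to 1
  Position 6 ('a'): new char, reset run to 1
  Position 7 ('a'): continues run of 'a', length=2
  Position 8 ('a'): continues run of 'a', length=3
  Position 9 ('a'): continues run of 'a', length=4
  Position 10 ('a'): continues run of 'a', length=5
Longest run: 'a' with length 5

5


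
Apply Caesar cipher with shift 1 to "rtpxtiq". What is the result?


Caesar cipher: shift "rtpxtiq" by 1
  'r' (pos 17) + 1 = pos 18 = 's'
  't' (pos 19) + 1 = pos 20 = 'u'
  'p' (pos 15) + 1 = pos 16 = 'q'
  'x' (pos 23) + 1 = pos 24 = 'y'
  't' (pos 19) + 1 = pos 20 = 'u'
  'i' (pos 8) + 1 = pos 9 = 'j'
  'q' (pos 16) + 1 = pos 17 = 'r'
Result: suqyujr

suqyujr


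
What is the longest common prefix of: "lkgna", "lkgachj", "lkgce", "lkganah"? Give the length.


Words: lkgna, lkgachj, lkgce, lkganah
  Position 0: all 'l' => match
  Position 1: all 'k' => match
  Position 2: all 'g' => match
  Position 3: ('n', 'a', 'c', 'a') => mismatch, stop
LCP = "lkg" (length 3)

3


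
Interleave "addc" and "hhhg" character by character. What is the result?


Interleaving "addc" and "hhhg":
  Position 0: 'a' from first, 'h' from second => "ah"
  Position 1: 'd' from first, 'h' from second => "dh"
  Position 2: 'd' from first, 'h' from second => "dh"
  Position 3: 'c' from first, 'g' from second => "cg"
Result: ahdhdhcg

ahdhdhcg


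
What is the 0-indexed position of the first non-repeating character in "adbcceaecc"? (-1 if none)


Input: adbcceaecc
Character frequencies:
  'a': 2
  'b': 1
  'c': 4
  'd': 1
  'e': 2
Scanning left to right for freq == 1:
  Position 0 ('a'): freq=2, skip
  Position 1 ('d'): unique! => answer = 1

1


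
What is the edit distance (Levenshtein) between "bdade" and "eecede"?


Computing edit distance: "bdade" -> "eecede"
DP table:
           e    e    c    e    d    e
      0    1    2    3    4    5    6
  b   1    1    2    3    4    5    6
  d   2    2    2    3    4    4    5
  a   3    3    3    3    4    5    5
  d   4    4    4    4    4    4    5
  e   5    4    4    5    4    5    4
Edit distance = dp[5][6] = 4

4


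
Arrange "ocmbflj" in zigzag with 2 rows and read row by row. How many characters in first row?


Zigzag "ocmbflj" into 2 rows:
Placing characters:
  'o' => row 0
  'c' => row 1
  'm' => row 0
  'b' => row 1
  'f' => row 0
  'l' => row 1
  'j' => row 0
Rows:
  Row 0: "omfj"
  Row 1: "cbl"
First row length: 4

4


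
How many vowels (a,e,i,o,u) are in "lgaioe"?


Input: lgaioe
Checking each character:
  'l' at position 0: consonant
  'g' at position 1: consonant
  'a' at position 2: vowel (running total: 1)
  'i' at position 3: vowel (running total: 2)
  'o' at position 4: vowel (running total: 3)
  'e' at position 5: vowel (running total: 4)
Total vowels: 4

4


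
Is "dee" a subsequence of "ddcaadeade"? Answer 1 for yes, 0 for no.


Check if "dee" is a subsequence of "ddcaadeade"
Greedy scan:
  Position 0 ('d'): matches sub[0] = 'd'
  Position 1 ('d'): no match needed
  Position 2 ('c'): no match needed
  Position 3 ('a'): no match needed
  Position 4 ('a'): no match needed
  Position 5 ('d'): no match needed
  Position 6 ('e'): matches sub[1] = 'e'
  Position 7 ('a'): no match needed
  Position 8 ('d'): no match needed
  Position 9 ('e'): matches sub[2] = 'e'
All 3 characters matched => is a subsequence

1


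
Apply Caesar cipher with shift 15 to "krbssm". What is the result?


Caesar cipher: shift "krbssm" by 15
  'k' (pos 10) + 15 = pos 25 = 'z'
  'r' (pos 17) + 15 = pos 6 = 'g'
  'b' (pos 1) + 15 = pos 16 = 'q'
  's' (pos 18) + 15 = pos 7 = 'h'
  's' (pos 18) + 15 = pos 7 = 'h'
  'm' (pos 12) + 15 = pos 1 = 'b'
Result: zgqhhb

zgqhhb


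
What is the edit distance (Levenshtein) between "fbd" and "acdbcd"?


Computing edit distance: "fbd" -> "acdbcd"
DP table:
           a    c    d    b    c    d
      0    1    2    3    4    5    6
  f   1    1    2    3    4    5    6
  b   2    2    2    3    3    4    5
  d   3    3    3    2    3    4    4
Edit distance = dp[3][6] = 4

4


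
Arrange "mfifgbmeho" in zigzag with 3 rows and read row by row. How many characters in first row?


Zigzag "mfifgbmeho" into 3 rows:
Placing characters:
  'm' => row 0
  'f' => row 1
  'i' => row 2
  'f' => row 1
  'g' => row 0
  'b' => row 1
  'm' => row 2
  'e' => row 1
  'h' => row 0
  'o' => row 1
Rows:
  Row 0: "mgh"
  Row 1: "ffbeo"
  Row 2: "im"
First row length: 3

3


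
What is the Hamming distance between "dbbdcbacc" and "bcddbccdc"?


Comparing "dbbdcbacc" and "bcddbccdc" position by position:
  Position 0: 'd' vs 'b' => differ
  Position 1: 'b' vs 'c' => differ
  Position 2: 'b' vs 'd' => differ
  Position 3: 'd' vs 'd' => same
  Position 4: 'c' vs 'b' => differ
  Position 5: 'b' vs 'c' => differ
  Position 6: 'a' vs 'c' => differ
  Position 7: 'c' vs 'd' => differ
  Position 8: 'c' vs 'c' => same
Total differences (Hamming distance): 7

7


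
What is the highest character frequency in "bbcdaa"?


Input: bbcdaa
Character counts:
  'a': 2
  'b': 2
  'c': 1
  'd': 1
Maximum frequency: 2

2


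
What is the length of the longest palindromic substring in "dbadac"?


Input: "dbadac"
Checking substrings for palindromes:
  [2:5] "ada" (len 3) => palindrome
Longest palindromic substring: "ada" with length 3

3


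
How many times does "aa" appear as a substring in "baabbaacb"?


Searching for "aa" in "baabbaacb"
Scanning each position:
  Position 0: "ba" => no
  Position 1: "aa" => MATCH
  Position 2: "ab" => no
  Position 3: "bb" => no
  Position 4: "ba" => no
  Position 5: "aa" => MATCH
  Position 6: "ac" => no
  Position 7: "cb" => no
Total occurrences: 2

2


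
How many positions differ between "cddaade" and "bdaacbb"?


Comparing "cddaade" and "bdaacbb" position by position:
  Position 0: 'c' vs 'b' => DIFFER
  Position 1: 'd' vs 'd' => same
  Position 2: 'd' vs 'a' => DIFFER
  Position 3: 'a' vs 'a' => same
  Position 4: 'a' vs 'c' => DIFFER
  Position 5: 'd' vs 'b' => DIFFER
  Position 6: 'e' vs 'b' => DIFFER
Positions that differ: 5

5


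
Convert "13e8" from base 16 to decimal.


Input: "13e8" in base 16
Positional expansion:
  Digit '1' (value 1) x 16^3 = 4096
  Digit '3' (value 3) x 16^2 = 768
  Digit 'e' (value 14) x 16^1 = 224
  Digit '8' (value 8) x 16^0 = 8
Sum = 5096

5096


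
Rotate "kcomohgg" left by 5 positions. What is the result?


Input: "kcomohgg", rotate left by 5
First 5 characters: "kcomo"
Remaining characters: "hgg"
Concatenate remaining + first: "hgg" + "kcomo" = "hggkcomo"

hggkcomo


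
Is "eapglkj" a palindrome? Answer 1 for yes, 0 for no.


Input: eapglkj
Reversed: jklgpae
  Compare pos 0 ('e') with pos 6 ('j'): MISMATCH
  Compare pos 1 ('a') with pos 5 ('k'): MISMATCH
  Compare pos 2 ('p') with pos 4 ('l'): MISMATCH
Result: not a palindrome

0


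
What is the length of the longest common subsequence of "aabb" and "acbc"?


LCS of "aabb" and "acbc"
DP table:
           a    c    b    c
      0    0    0    0    0
  a   0    1    1    1    1
  a   0    1    1    1    1
  b   0    1    1    2    2
  b   0    1    1    2    2
LCS length = dp[4][4] = 2

2


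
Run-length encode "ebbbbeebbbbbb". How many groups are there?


Input: ebbbbeebbbbbb
Scanning for consecutive runs:
  Group 1: 'e' x 1 (positions 0-0)
  Group 2: 'b' x 4 (positions 1-4)
  Group 3: 'e' x 2 (positions 5-6)
  Group 4: 'b' x 6 (positions 7-12)
Total groups: 4

4


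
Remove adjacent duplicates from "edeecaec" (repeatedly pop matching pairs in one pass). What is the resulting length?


Input: edeecaec
Stack-based adjacent duplicate removal:
  Read 'e': push. Stack: e
  Read 'd': push. Stack: ed
  Read 'e': push. Stack: ede
  Read 'e': matches stack top 'e' => pop. Stack: ed
  Read 'c': push. Stack: edc
  Read 'a': push. Stack: edca
  Read 'e': push. Stack: edcae
  Read 'c': push. Stack: edcaec
Final stack: "edcaec" (length 6)

6


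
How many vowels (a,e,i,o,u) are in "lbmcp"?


Input: lbmcp
Checking each character:
  'l' at position 0: consonant
  'b' at position 1: consonant
  'm' at position 2: consonant
  'c' at position 3: consonant
  'p' at position 4: consonant
Total vowels: 0

0


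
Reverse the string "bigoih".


Input: bigoih
Reading characters right to left:
  Position 5: 'h'
  Position 4: 'i'
  Position 3: 'o'
  Position 2: 'g'
  Position 1: 'i'
  Position 0: 'b'
Reversed: hiogib

hiogib


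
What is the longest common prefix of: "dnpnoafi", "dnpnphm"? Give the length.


Words: dnpnoafi, dnpnphm
  Position 0: all 'd' => match
  Position 1: all 'n' => match
  Position 2: all 'p' => match
  Position 3: all 'n' => match
  Position 4: ('o', 'p') => mismatch, stop
LCP = "dnpn" (length 4)

4


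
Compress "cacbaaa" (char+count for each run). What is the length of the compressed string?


Input: cacbaaa
Runs:
  'c' x 1 => "c1"
  'a' x 1 => "a1"
  'c' x 1 => "c1"
  'b' x 1 => "b1"
  'a' x 3 => "a3"
Compressed: "c1a1c1b1a3"
Compressed length: 10

10


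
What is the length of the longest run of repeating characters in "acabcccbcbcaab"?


Input: "acabcccbcbcaab"
Scanning for longest run:
  Position 1 ('c'): new char, reset run to 1
  Position 2 ('a'): new char, reset run to 1
  Position 3 ('b'): new char, reset run to 1
  Position 4 ('c'): new char, reset run to 1
  Position 5 ('c'): continues run of 'c', length=2
  Position 6 ('c'): continues run of 'c', length=3
  Position 7 ('b'): new char, reset run to 1
  Position 8 ('c'): new char, reset run to 1
  Position 9 ('b'): new char, reset run to 1
  Position 10 ('c'): new char, reset run to 1
  Position 11 ('a'): new char, reset run to 1
  Position 12 ('a'): continues run of 'a', length=2
  Position 13 ('b'): new char, reset run to 1
Longest run: 'c' with length 3

3


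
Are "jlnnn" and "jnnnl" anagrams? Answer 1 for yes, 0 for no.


Strings: "jlnnn", "jnnnl"
Sorted first:  jlnnn
Sorted second: jlnnn
Sorted forms match => anagrams

1


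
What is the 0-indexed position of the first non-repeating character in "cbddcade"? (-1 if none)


Input: cbddcade
Character frequencies:
  'a': 1
  'b': 1
  'c': 2
  'd': 3
  'e': 1
Scanning left to right for freq == 1:
  Position 0 ('c'): freq=2, skip
  Position 1 ('b'): unique! => answer = 1

1


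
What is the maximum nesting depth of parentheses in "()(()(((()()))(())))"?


Input: "()(()(((()()))(())))"
Tracking depth:
  Position 0 '(': depth becomes 1
  Position 1 ')': depth becomes 0
  Position 2 '(': depth becomes 1
  Position 3 '(': depth becomes 2
  Position 4 ')': depth becomes 1
  Position 5 '(': depth becomes 2
  Position 6 '(': depth becomes 3
  Position 7 '(': depth becomes 4
  Position 8 '(': depth becomes 5
  Position 9 ')': depth becomes 4
  Position 10 '(': depth becomes 5
  Position 11 ')': depth becomes 4
  Position 12 ')': depth becomes 3
  Position 13 ')': depth becomes 2
  Position 14 '(': depth becomes 3
  Position 15 '(': depth becomes 4
  Position 16 ')': depth becomes 3
  Position 17 ')': depth becomes 2
  Position 18 ')': depth becomes 1
  Position 19 ')': depth becomes 0
Maximum depth reached: 5

5


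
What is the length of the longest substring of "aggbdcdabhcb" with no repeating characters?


Input: "aggbdcdabhcb"
Sliding window (track last position of each char):
  Position 0 ('a'): window [0,0] length 1 -- new best
  Position 1 ('g'): window [0,1] length 2 -- new best
  Position 2 ('g'): repeat (last at 1), move window start to 2
  Position 2 ('g'): window [2,2] length 1
  Position 3 ('b'): window [2,3] length 2
  Position 4 ('d'): window [2,4] length 3 -- new best
  Position 5 ('c'): window [2,5] length 4 -- new best
  Position 6 ('d'): repeat (last at 4), move window start to 5
  Position 6 ('d'): window [5,6] length 2
  Position 7 ('a'): window [5,7] length 3
  Position 8 ('b'): window [5,8] length 4
  Position 9 ('h'): window [5,9] length 5 -- new best
  Position 10 ('c'): repeat (last at 5), move window start to 6
  Position 10 ('c'): window [6,10] length 5
  Position 11 ('b'): repeat (last at 8), move window start to 9
  Position 11 ('b'): window [9,11] length 3
Longest substring with no repeats: "cdabh" with length 5

5


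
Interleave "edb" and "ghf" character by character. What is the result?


Interleaving "edb" and "ghf":
  Position 0: 'e' from first, 'g' from second => "eg"
  Position 1: 'd' from first, 'h' from second => "dh"
  Position 2: 'b' from first, 'f' from second => "bf"
Result: egdhbf

egdhbf


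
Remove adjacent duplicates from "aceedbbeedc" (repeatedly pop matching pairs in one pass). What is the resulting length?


Input: aceedbbeedc
Stack-based adjacent duplicate removal:
  Read 'a': push. Stack: a
  Read 'c': push. Stack: ac
  Read 'e': push. Stack: ace
  Read 'e': matches stack top 'e' => pop. Stack: ac
  Read 'd': push. Stack: acd
  Read 'b': push. Stack: acdb
  Read 'b': matches stack top 'b' => pop. Stack: acd
  Read 'e': push. Stack: acde
  Read 'e': matches stack top 'e' => pop. Stack: acd
  Read 'd': matches stack top 'd' => pop. Stack: ac
  Read 'c': matches stack top 'c' => pop. Stack: a
Final stack: "a" (length 1)

1


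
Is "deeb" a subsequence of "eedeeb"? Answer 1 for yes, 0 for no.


Check if "deeb" is a subsequence of "eedeeb"
Greedy scan:
  Position 0 ('e'): no match needed
  Position 1 ('e'): no match needed
  Position 2 ('d'): matches sub[0] = 'd'
  Position 3 ('e'): matches sub[1] = 'e'
  Position 4 ('e'): matches sub[2] = 'e'
  Position 5 ('b'): matches sub[3] = 'b'
All 4 characters matched => is a subsequence

1


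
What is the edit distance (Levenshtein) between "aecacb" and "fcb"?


Computing edit distance: "aecacb" -> "fcb"
DP table:
           f    c    b
      0    1    2    3
  a   1    1    2    3
  e   2    2    2    3
  c   3    3    2    3
  a   4    4    3    3
  c   5    5    4    4
  b   6    6    5    4
Edit distance = dp[6][3] = 4

4


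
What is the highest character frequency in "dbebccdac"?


Input: dbebccdac
Character counts:
  'a': 1
  'b': 2
  'c': 3
  'd': 2
  'e': 1
Maximum frequency: 3

3


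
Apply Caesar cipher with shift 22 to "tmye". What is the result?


Caesar cipher: shift "tmye" by 22
  't' (pos 19) + 22 = pos 15 = 'p'
  'm' (pos 12) + 22 = pos 8 = 'i'
  'y' (pos 24) + 22 = pos 20 = 'u'
  'e' (pos 4) + 22 = pos 0 = 'a'
Result: piua

piua


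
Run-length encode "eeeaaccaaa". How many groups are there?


Input: eeeaaccaaa
Scanning for consecutive runs:
  Group 1: 'e' x 3 (positions 0-2)
  Group 2: 'a' x 2 (positions 3-4)
  Group 3: 'c' x 2 (positions 5-6)
  Group 4: 'a' x 3 (positions 7-9)
Total groups: 4

4


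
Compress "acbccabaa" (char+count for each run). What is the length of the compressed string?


Input: acbccabaa
Runs:
  'a' x 1 => "a1"
  'c' x 1 => "c1"
  'b' x 1 => "b1"
  'c' x 2 => "c2"
  'a' x 1 => "a1"
  'b' x 1 => "b1"
  'a' x 2 => "a2"
Compressed: "a1c1b1c2a1b1a2"
Compressed length: 14

14


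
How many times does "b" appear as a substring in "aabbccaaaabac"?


Searching for "b" in "aabbccaaaabac"
Scanning each position:
  Position 0: "a" => no
  Position 1: "a" => no
  Position 2: "b" => MATCH
  Position 3: "b" => MATCH
  Position 4: "c" => no
  Position 5: "c" => no
  Position 6: "a" => no
  Position 7: "a" => no
  Position 8: "a" => no
  Position 9: "a" => no
  Position 10: "b" => MATCH
  Position 11: "a" => no
  Position 12: "c" => no
Total occurrences: 3

3


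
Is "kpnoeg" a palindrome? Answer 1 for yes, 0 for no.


Input: kpnoeg
Reversed: geonpk
  Compare pos 0 ('k') with pos 5 ('g'): MISMATCH
  Compare pos 1 ('p') with pos 4 ('e'): MISMATCH
  Compare pos 2 ('n') with pos 3 ('o'): MISMATCH
Result: not a palindrome

0


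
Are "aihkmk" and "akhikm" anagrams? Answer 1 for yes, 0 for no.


Strings: "aihkmk", "akhikm"
Sorted first:  ahikkm
Sorted second: ahikkm
Sorted forms match => anagrams

1


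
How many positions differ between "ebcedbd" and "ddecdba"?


Comparing "ebcedbd" and "ddecdba" position by position:
  Position 0: 'e' vs 'd' => DIFFER
  Position 1: 'b' vs 'd' => DIFFER
  Position 2: 'c' vs 'e' => DIFFER
  Position 3: 'e' vs 'c' => DIFFER
  Position 4: 'd' vs 'd' => same
  Position 5: 'b' vs 'b' => same
  Position 6: 'd' vs 'a' => DIFFER
Positions that differ: 5

5


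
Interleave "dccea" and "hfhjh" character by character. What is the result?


Interleaving "dccea" and "hfhjh":
  Position 0: 'd' from first, 'h' from second => "dh"
  Position 1: 'c' from first, 'f' from second => "cf"
  Position 2: 'c' from first, 'h' from second => "ch"
  Position 3: 'e' from first, 'j' from second => "ej"
  Position 4: 'a' from first, 'h' from second => "ah"
Result: dhcfchejah

dhcfchejah


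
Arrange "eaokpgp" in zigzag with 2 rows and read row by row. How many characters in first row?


Zigzag "eaokpgp" into 2 rows:
Placing characters:
  'e' => row 0
  'a' => row 1
  'o' => row 0
  'k' => row 1
  'p' => row 0
  'g' => row 1
  'p' => row 0
Rows:
  Row 0: "eopp"
  Row 1: "akg"
First row length: 4

4


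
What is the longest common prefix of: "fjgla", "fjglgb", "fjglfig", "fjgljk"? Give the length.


Words: fjgla, fjglgb, fjglfig, fjgljk
  Position 0: all 'f' => match
  Position 1: all 'j' => match
  Position 2: all 'g' => match
  Position 3: all 'l' => match
  Position 4: ('a', 'g', 'f', 'j') => mismatch, stop
LCP = "fjgl" (length 4)

4


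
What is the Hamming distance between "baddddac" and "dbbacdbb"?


Comparing "baddddac" and "dbbacdbb" position by position:
  Position 0: 'b' vs 'd' => differ
  Position 1: 'a' vs 'b' => differ
  Position 2: 'd' vs 'b' => differ
  Position 3: 'd' vs 'a' => differ
  Position 4: 'd' vs 'c' => differ
  Position 5: 'd' vs 'd' => same
  Position 6: 'a' vs 'b' => differ
  Position 7: 'c' vs 'b' => differ
Total differences (Hamming distance): 7

7


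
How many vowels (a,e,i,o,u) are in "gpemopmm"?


Input: gpemopmm
Checking each character:
  'g' at position 0: consonant
  'p' at position 1: consonant
  'e' at position 2: vowel (running total: 1)
  'm' at position 3: consonant
  'o' at position 4: vowel (running total: 2)
  'p' at position 5: consonant
  'm' at position 6: consonant
  'm' at position 7: consonant
Total vowels: 2

2


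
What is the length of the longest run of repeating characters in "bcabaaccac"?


Input: "bcabaaccac"
Scanning for longest run:
  Position 1 ('c'): new char, reset run to 1
  Position 2 ('a'): new char, reset run to 1
  Position 3 ('b'): new char, reset run to 1
  Position 4 ('a'): new char, reset run to 1
  Position 5 ('a'): continues run of 'a', length=2
  Position 6 ('c'): new char, reset run to 1
  Position 7 ('c'): continues run of 'c', length=2
  Position 8 ('a'): new char, reset run to 1
  Position 9 ('c'): new char, reset run to 1
Longest run: 'a' with length 2

2


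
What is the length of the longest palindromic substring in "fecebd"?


Input: "fecebd"
Checking substrings for palindromes:
  [1:4] "ece" (len 3) => palindrome
Longest palindromic substring: "ece" with length 3

3


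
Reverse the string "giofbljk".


Input: giofbljk
Reading characters right to left:
  Position 7: 'k'
  Position 6: 'j'
  Position 5: 'l'
  Position 4: 'b'
  Position 3: 'f'
  Position 2: 'o'
  Position 1: 'i'
  Position 0: 'g'
Reversed: kjlbfoig

kjlbfoig


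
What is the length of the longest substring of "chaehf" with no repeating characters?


Input: "chaehf"
Sliding window (track last position of each char):
  Position 0 ('c'): window [0,0] length 1 -- new best
  Position 1 ('h'): window [0,1] length 2 -- new best
  Position 2 ('a'): window [0,2] length 3 -- new best
  Position 3 ('e'): window [0,3] length 4 -- new best
  Position 4 ('h'): repeat (last at 1), move window start to 2
  Position 4 ('h'): window [2,4] length 3
  Position 5 ('f'): window [2,5] length 4
Longest substring with no repeats: "chae" with length 4

4


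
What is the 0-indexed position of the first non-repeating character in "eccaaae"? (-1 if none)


Input: eccaaae
Character frequencies:
  'a': 3
  'c': 2
  'e': 2
Scanning left to right for freq == 1:
  Position 0 ('e'): freq=2, skip
  Position 1 ('c'): freq=2, skip
  Position 2 ('c'): freq=2, skip
  Position 3 ('a'): freq=3, skip
  Position 4 ('a'): freq=3, skip
  Position 5 ('a'): freq=3, skip
  Position 6 ('e'): freq=2, skip
  No unique character found => answer = -1

-1


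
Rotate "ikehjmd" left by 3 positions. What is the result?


Input: "ikehjmd", rotate left by 3
First 3 characters: "ike"
Remaining characters: "hjmd"
Concatenate remaining + first: "hjmd" + "ike" = "hjmdike"

hjmdike


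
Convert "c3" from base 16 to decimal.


Input: "c3" in base 16
Positional expansion:
  Digit 'c' (value 12) x 16^1 = 192
  Digit '3' (value 3) x 16^0 = 3
Sum = 195

195


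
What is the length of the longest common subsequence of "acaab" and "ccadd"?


LCS of "acaab" and "ccadd"
DP table:
           c    c    a    d    d
      0    0    0    0    0    0
  a   0    0    0    1    1    1
  c   0    1    1    1    1    1
  a   0    1    1    2    2    2
  a   0    1    1    2    2    2
  b   0    1    1    2    2    2
LCS length = dp[5][5] = 2

2


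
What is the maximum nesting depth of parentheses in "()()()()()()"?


Input: "()()()()()()"
Tracking depth:
  Position 0 '(': depth becomes 1
  Position 1 ')': depth becomes 0
  Position 2 '(': depth becomes 1
  Position 3 ')': depth becomes 0
  Position 4 '(': depth becomes 1
  Position 5 ')': depth becomes 0
  Position 6 '(': depth becomes 1
  Position 7 ')': depth becomes 0
  Position 8 '(': depth becomes 1
  Position 9 ')': depth becomes 0
  Position 10 '(': depth becomes 1
  Position 11 ')': depth becomes 0
Maximum depth reached: 1

1


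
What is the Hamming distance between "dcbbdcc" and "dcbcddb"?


Comparing "dcbbdcc" and "dcbcddb" position by position:
  Position 0: 'd' vs 'd' => same
  Position 1: 'c' vs 'c' => same
  Position 2: 'b' vs 'b' => same
  Position 3: 'b' vs 'c' => differ
  Position 4: 'd' vs 'd' => same
  Position 5: 'c' vs 'd' => differ
  Position 6: 'c' vs 'b' => differ
Total differences (Hamming distance): 3

3


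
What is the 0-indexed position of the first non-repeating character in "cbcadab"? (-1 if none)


Input: cbcadab
Character frequencies:
  'a': 2
  'b': 2
  'c': 2
  'd': 1
Scanning left to right for freq == 1:
  Position 0 ('c'): freq=2, skip
  Position 1 ('b'): freq=2, skip
  Position 2 ('c'): freq=2, skip
  Position 3 ('a'): freq=2, skip
  Position 4 ('d'): unique! => answer = 4

4


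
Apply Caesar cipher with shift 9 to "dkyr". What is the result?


Caesar cipher: shift "dkyr" by 9
  'd' (pos 3) + 9 = pos 12 = 'm'
  'k' (pos 10) + 9 = pos 19 = 't'
  'y' (pos 24) + 9 = pos 7 = 'h'
  'r' (pos 17) + 9 = pos 0 = 'a'
Result: mtha

mtha


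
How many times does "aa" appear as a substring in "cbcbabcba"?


Searching for "aa" in "cbcbabcba"
Scanning each position:
  Position 0: "cb" => no
  Position 1: "bc" => no
  Position 2: "cb" => no
  Position 3: "ba" => no
  Position 4: "ab" => no
  Position 5: "bc" => no
  Position 6: "cb" => no
  Position 7: "ba" => no
Total occurrences: 0

0


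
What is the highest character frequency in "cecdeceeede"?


Input: cecdeceeede
Character counts:
  'c': 3
  'd': 2
  'e': 6
Maximum frequency: 6

6


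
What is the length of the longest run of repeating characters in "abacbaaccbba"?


Input: "abacbaaccbba"
Scanning for longest run:
  Position 1 ('b'): new char, reset run to 1
  Position 2 ('a'): new char, reset run to 1
  Position 3 ('c'): new char, reset run to 1
  Position 4 ('b'): new char, reset run to 1
  Position 5 ('a'): new char, reset run to 1
  Position 6 ('a'): continues run of 'a', length=2
  Position 7 ('c'): new char, reset run to 1
  Position 8 ('c'): continues run of 'c', length=2
  Position 9 ('b'): new char, reset run to 1
  Position 10 ('b'): continues run of 'b', length=2
  Position 11 ('a'): new char, reset run to 1
Longest run: 'a' with length 2

2


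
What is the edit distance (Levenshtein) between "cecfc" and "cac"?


Computing edit distance: "cecfc" -> "cac"
DP table:
           c    a    c
      0    1    2    3
  c   1    0    1    2
  e   2    1    1    2
  c   3    2    2    1
  f   4    3    3    2
  c   5    4    4    3
Edit distance = dp[5][3] = 3

3


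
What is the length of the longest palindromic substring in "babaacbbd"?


Input: "babaacbbd"
Checking substrings for palindromes:
  [0:3] "bab" (len 3) => palindrome
  [1:4] "aba" (len 3) => palindrome
  [3:5] "aa" (len 2) => palindrome
  [6:8] "bb" (len 2) => palindrome
Longest palindromic substring: "bab" with length 3

3


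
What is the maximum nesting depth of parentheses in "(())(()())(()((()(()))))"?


Input: "(())(()())(()((()(()))))"
Tracking depth:
  Position 0 '(': depth becomes 1
  Position 1 '(': depth becomes 2
  Position 2 ')': depth becomes 1
  Position 3 ')': depth becomes 0
  Position 4 '(': depth becomes 1
  Position 5 '(': depth becomes 2
  Position 6 ')': depth becomes 1
  Position 7 '(': depth becomes 2
  Position 8 ')': depth becomes 1
  Position 9 ')': depth becomes 0
  Position 10 '(': depth becomes 1
  Position 11 '(': depth becomes 2
  Position 12 ')': depth becomes 1
  Position 13 '(': depth becomes 2
  Position 14 '(': depth becomes 3
  Position 15 '(': depth becomes 4
  Position 16 ')': depth becomes 3
  Position 17 '(': depth becomes 4
  Position 18 '(': depth becomes 5
  Position 19 ')': depth becomes 4
  Position 20 ')': depth becomes 3
  Position 21 ')': depth becomes 2
  Position 22 ')': depth becomes 1
  Position 23 ')': depth becomes 0
Maximum depth reached: 5

5


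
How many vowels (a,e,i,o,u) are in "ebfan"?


Input: ebfan
Checking each character:
  'e' at position 0: vowel (running total: 1)
  'b' at position 1: consonant
  'f' at position 2: consonant
  'a' at position 3: vowel (running total: 2)
  'n' at position 4: consonant
Total vowels: 2

2


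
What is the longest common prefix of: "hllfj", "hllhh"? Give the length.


Words: hllfj, hllhh
  Position 0: all 'h' => match
  Position 1: all 'l' => match
  Position 2: all 'l' => match
  Position 3: ('f', 'h') => mismatch, stop
LCP = "hll" (length 3)

3


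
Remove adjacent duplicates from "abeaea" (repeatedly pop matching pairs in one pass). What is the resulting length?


Input: abeaea
Stack-based adjacent duplicate removal:
  Read 'a': push. Stack: a
  Read 'b': push. Stack: ab
  Read 'e': push. Stack: abe
  Read 'a': push. Stack: abea
  Read 'e': push. Stack: abeae
  Read 'a': push. Stack: abeaea
Final stack: "abeaea" (length 6)

6


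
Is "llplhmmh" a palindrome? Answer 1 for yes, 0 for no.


Input: llplhmmh
Reversed: hmmhlpll
  Compare pos 0 ('l') with pos 7 ('h'): MISMATCH
  Compare pos 1 ('l') with pos 6 ('m'): MISMATCH
  Compare pos 2 ('p') with pos 5 ('m'): MISMATCH
  Compare pos 3 ('l') with pos 4 ('h'): MISMATCH
Result: not a palindrome

0


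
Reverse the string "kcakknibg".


Input: kcakknibg
Reading characters right to left:
  Position 8: 'g'
  Position 7: 'b'
  Position 6: 'i'
  Position 5: 'n'
  Position 4: 'k'
  Position 3: 'k'
  Position 2: 'a'
  Position 1: 'c'
  Position 0: 'k'
Reversed: gbinkkack

gbinkkack


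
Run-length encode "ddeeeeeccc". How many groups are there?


Input: ddeeeeeccc
Scanning for consecutive runs:
  Group 1: 'd' x 2 (positions 0-1)
  Group 2: 'e' x 5 (positions 2-6)
  Group 3: 'c' x 3 (positions 7-9)
Total groups: 3

3


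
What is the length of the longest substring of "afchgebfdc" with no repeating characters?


Input: "afchgebfdc"
Sliding window (track last position of each char):
  Position 0 ('a'): window [0,0] length 1 -- new best
  Position 1 ('f'): window [0,1] length 2 -- new best
  Position 2 ('c'): window [0,2] length 3 -- new best
  Position 3 ('h'): window [0,3] length 4 -- new best
  Position 4 ('g'): window [0,4] length 5 -- new best
  Position 5 ('e'): window [0,5] length 6 -- new best
  Position 6 ('b'): window [0,6] length 7 -- new best
  Position 7 ('f'): repeat (last at 1), move window start to 2
  Position 7 ('f'): window [2,7] length 6
  Position 8 ('d'): window [2,8] length 7
  Position 9 ('c'): repeat (last at 2), move window start to 3
  Position 9 ('c'): window [3,9] length 7
Longest substring with no repeats: "afchgeb" with length 7

7


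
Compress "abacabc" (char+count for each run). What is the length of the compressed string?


Input: abacabc
Runs:
  'a' x 1 => "a1"
  'b' x 1 => "b1"
  'a' x 1 => "a1"
  'c' x 1 => "c1"
  'a' x 1 => "a1"
  'b' x 1 => "b1"
  'c' x 1 => "c1"
Compressed: "a1b1a1c1a1b1c1"
Compressed length: 14

14


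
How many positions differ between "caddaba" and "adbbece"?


Comparing "caddaba" and "adbbece" position by position:
  Position 0: 'c' vs 'a' => DIFFER
  Position 1: 'a' vs 'd' => DIFFER
  Position 2: 'd' vs 'b' => DIFFER
  Position 3: 'd' vs 'b' => DIFFER
  Position 4: 'a' vs 'e' => DIFFER
  Position 5: 'b' vs 'c' => DIFFER
  Position 6: 'a' vs 'e' => DIFFER
Positions that differ: 7

7


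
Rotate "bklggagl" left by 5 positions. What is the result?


Input: "bklggagl", rotate left by 5
First 5 characters: "bklgg"
Remaining characters: "agl"
Concatenate remaining + first: "agl" + "bklgg" = "aglbklgg"

aglbklgg


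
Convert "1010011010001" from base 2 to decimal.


Input: "1010011010001" in base 2
Positional expansion:
  Digit '1' (value 1) x 2^12 = 4096
  Digit '0' (value 0) x 2^11 = 0
  Digit '1' (value 1) x 2^10 = 1024
  Digit '0' (value 0) x 2^9 = 0
  Digit '0' (value 0) x 2^8 = 0
  Digit '1' (value 1) x 2^7 = 128
  Digit '1' (value 1) x 2^6 = 64
  Digit '0' (value 0) x 2^5 = 0
  Digit '1' (value 1) x 2^4 = 16
  Digit '0' (value 0) x 2^3 = 0
  Digit '0' (value 0) x 2^2 = 0
  Digit '0' (value 0) x 2^1 = 0
  Digit '1' (value 1) x 2^0 = 1
Sum = 5329

5329


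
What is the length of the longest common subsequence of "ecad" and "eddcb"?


LCS of "ecad" and "eddcb"
DP table:
           e    d    d    c    b
      0    0    0    0    0    0
  e   0    1    1    1    1    1
  c   0    1    1    1    2    2
  a   0    1    1    1    2    2
  d   0    1    2    2    2    2
LCS length = dp[4][5] = 2

2


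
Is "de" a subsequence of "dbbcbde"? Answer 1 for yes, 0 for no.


Check if "de" is a subsequence of "dbbcbde"
Greedy scan:
  Position 0 ('d'): matches sub[0] = 'd'
  Position 1 ('b'): no match needed
  Position 2 ('b'): no match needed
  Position 3 ('c'): no match needed
  Position 4 ('b'): no match needed
  Position 5 ('d'): no match needed
  Position 6 ('e'): matches sub[1] = 'e'
All 2 characters matched => is a subsequence

1


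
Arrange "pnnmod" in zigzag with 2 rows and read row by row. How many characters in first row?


Zigzag "pnnmod" into 2 rows:
Placing characters:
  'p' => row 0
  'n' => row 1
  'n' => row 0
  'm' => row 1
  'o' => row 0
  'd' => row 1
Rows:
  Row 0: "pno"
  Row 1: "nmd"
First row length: 3

3


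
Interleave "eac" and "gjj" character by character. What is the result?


Interleaving "eac" and "gjj":
  Position 0: 'e' from first, 'g' from second => "eg"
  Position 1: 'a' from first, 'j' from second => "aj"
  Position 2: 'c' from first, 'j' from second => "cj"
Result: egajcj

egajcj


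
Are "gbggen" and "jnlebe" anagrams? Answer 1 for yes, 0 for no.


Strings: "gbggen", "jnlebe"
Sorted first:  begggn
Sorted second: beejln
Differ at position 2: 'g' vs 'e' => not anagrams

0


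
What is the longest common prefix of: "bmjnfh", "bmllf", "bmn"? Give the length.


Words: bmjnfh, bmllf, bmn
  Position 0: all 'b' => match
  Position 1: all 'm' => match
  Position 2: ('j', 'l', 'n') => mismatch, stop
LCP = "bm" (length 2)

2


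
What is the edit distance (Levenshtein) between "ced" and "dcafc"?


Computing edit distance: "ced" -> "dcafc"
DP table:
           d    c    a    f    c
      0    1    2    3    4    5
  c   1    1    1    2    3    4
  e   2    2    2    2    3    4
  d   3    2    3    3    3    4
Edit distance = dp[3][5] = 4

4


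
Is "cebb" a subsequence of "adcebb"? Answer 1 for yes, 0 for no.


Check if "cebb" is a subsequence of "adcebb"
Greedy scan:
  Position 0 ('a'): no match needed
  Position 1 ('d'): no match needed
  Position 2 ('c'): matches sub[0] = 'c'
  Position 3 ('e'): matches sub[1] = 'e'
  Position 4 ('b'): matches sub[2] = 'b'
  Position 5 ('b'): matches sub[3] = 'b'
All 4 characters matched => is a subsequence

1


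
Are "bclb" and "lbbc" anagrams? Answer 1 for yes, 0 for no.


Strings: "bclb", "lbbc"
Sorted first:  bbcl
Sorted second: bbcl
Sorted forms match => anagrams

1


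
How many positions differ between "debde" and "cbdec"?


Comparing "debde" and "cbdec" position by position:
  Position 0: 'd' vs 'c' => DIFFER
  Position 1: 'e' vs 'b' => DIFFER
  Position 2: 'b' vs 'd' => DIFFER
  Position 3: 'd' vs 'e' => DIFFER
  Position 4: 'e' vs 'c' => DIFFER
Positions that differ: 5

5


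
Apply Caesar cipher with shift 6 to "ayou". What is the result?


Caesar cipher: shift "ayou" by 6
  'a' (pos 0) + 6 = pos 6 = 'g'
  'y' (pos 24) + 6 = pos 4 = 'e'
  'o' (pos 14) + 6 = pos 20 = 'u'
  'u' (pos 20) + 6 = pos 0 = 'a'
Result: geua

geua


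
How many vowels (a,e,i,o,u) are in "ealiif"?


Input: ealiif
Checking each character:
  'e' at position 0: vowel (running total: 1)
  'a' at position 1: vowel (running total: 2)
  'l' at position 2: consonant
  'i' at position 3: vowel (running total: 3)
  'i' at position 4: vowel (running total: 4)
  'f' at position 5: consonant
Total vowels: 4

4


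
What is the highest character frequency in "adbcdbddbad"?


Input: adbcdbddbad
Character counts:
  'a': 2
  'b': 3
  'c': 1
  'd': 5
Maximum frequency: 5

5


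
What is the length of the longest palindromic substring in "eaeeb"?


Input: "eaeeb"
Checking substrings for palindromes:
  [0:3] "eae" (len 3) => palindrome
  [2:4] "ee" (len 2) => palindrome
Longest palindromic substring: "eae" with length 3

3


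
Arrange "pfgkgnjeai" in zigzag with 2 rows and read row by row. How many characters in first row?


Zigzag "pfgkgnjeai" into 2 rows:
Placing characters:
  'p' => row 0
  'f' => row 1
  'g' => row 0
  'k' => row 1
  'g' => row 0
  'n' => row 1
  'j' => row 0
  'e' => row 1
  'a' => row 0
  'i' => row 1
Rows:
  Row 0: "pggja"
  Row 1: "fknei"
First row length: 5

5


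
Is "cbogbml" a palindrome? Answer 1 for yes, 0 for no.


Input: cbogbml
Reversed: lmbgobc
  Compare pos 0 ('c') with pos 6 ('l'): MISMATCH
  Compare pos 1 ('b') with pos 5 ('m'): MISMATCH
  Compare pos 2 ('o') with pos 4 ('b'): MISMATCH
Result: not a palindrome

0


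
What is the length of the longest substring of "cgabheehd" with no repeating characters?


Input: "cgabheehd"
Sliding window (track last position of each char):
  Position 0 ('c'): window [0,0] length 1 -- new best
  Position 1 ('g'): window [0,1] length 2 -- new best
  Position 2 ('a'): window [0,2] length 3 -- new best
  Position 3 ('b'): window [0,3] length 4 -- new best
  Position 4 ('h'): window [0,4] length 5 -- new best
  Position 5 ('e'): window [0,5] length 6 -- new best
  Position 6 ('e'): repeat (last at 5), move window start to 6
  Position 6 ('e'): window [6,6] length 1
  Position 7 ('h'): window [6,7] length 2
  Position 8 ('d'): window [6,8] length 3
Longest substring with no repeats: "cgabhe" with length 6

6


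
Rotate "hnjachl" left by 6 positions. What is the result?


Input: "hnjachl", rotate left by 6
First 6 characters: "hnjach"
Remaining characters: "l"
Concatenate remaining + first: "l" + "hnjach" = "lhnjach"

lhnjach


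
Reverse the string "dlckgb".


Input: dlckgb
Reading characters right to left:
  Position 5: 'b'
  Position 4: 'g'
  Position 3: 'k'
  Position 2: 'c'
  Position 1: 'l'
  Position 0: 'd'
Reversed: bgkcld

bgkcld


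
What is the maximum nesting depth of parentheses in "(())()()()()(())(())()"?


Input: "(())()()()()(())(())()"
Tracking depth:
  Position 0 '(': depth becomes 1
  Position 1 '(': depth becomes 2
  Position 2 ')': depth becomes 1
  Position 3 ')': depth becomes 0
  Position 4 '(': depth becomes 1
  Position 5 ')': depth becomes 0
  Position 6 '(': depth becomes 1
  Position 7 ')': depth becomes 0
  Position 8 '(': depth becomes 1
  Position 9 ')': depth becomes 0
  Position 10 '(': depth becomes 1
  Position 11 ')': depth becomes 0
  Position 12 '(': depth becomes 1
  Position 13 '(': depth becomes 2
  Position 14 ')': depth becomes 1
  Position 15 ')': depth becomes 0
  Position 16 '(': depth becomes 1
  Position 17 '(': depth becomes 2
  Position 18 ')': depth becomes 1
  Position 19 ')': depth becomes 0
  Position 20 '(': depth becomes 1
  Position 21 ')': depth becomes 0
Maximum depth reached: 2

2


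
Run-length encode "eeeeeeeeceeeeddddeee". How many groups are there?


Input: eeeeeeeeceeeeddddeee
Scanning for consecutive runs:
  Group 1: 'e' x 8 (positions 0-7)
  Group 2: 'c' x 1 (positions 8-8)
  Group 3: 'e' x 4 (positions 9-12)
  Group 4: 'd' x 4 (positions 13-16)
  Group 5: 'e' x 3 (positions 17-19)
Total groups: 5

5
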